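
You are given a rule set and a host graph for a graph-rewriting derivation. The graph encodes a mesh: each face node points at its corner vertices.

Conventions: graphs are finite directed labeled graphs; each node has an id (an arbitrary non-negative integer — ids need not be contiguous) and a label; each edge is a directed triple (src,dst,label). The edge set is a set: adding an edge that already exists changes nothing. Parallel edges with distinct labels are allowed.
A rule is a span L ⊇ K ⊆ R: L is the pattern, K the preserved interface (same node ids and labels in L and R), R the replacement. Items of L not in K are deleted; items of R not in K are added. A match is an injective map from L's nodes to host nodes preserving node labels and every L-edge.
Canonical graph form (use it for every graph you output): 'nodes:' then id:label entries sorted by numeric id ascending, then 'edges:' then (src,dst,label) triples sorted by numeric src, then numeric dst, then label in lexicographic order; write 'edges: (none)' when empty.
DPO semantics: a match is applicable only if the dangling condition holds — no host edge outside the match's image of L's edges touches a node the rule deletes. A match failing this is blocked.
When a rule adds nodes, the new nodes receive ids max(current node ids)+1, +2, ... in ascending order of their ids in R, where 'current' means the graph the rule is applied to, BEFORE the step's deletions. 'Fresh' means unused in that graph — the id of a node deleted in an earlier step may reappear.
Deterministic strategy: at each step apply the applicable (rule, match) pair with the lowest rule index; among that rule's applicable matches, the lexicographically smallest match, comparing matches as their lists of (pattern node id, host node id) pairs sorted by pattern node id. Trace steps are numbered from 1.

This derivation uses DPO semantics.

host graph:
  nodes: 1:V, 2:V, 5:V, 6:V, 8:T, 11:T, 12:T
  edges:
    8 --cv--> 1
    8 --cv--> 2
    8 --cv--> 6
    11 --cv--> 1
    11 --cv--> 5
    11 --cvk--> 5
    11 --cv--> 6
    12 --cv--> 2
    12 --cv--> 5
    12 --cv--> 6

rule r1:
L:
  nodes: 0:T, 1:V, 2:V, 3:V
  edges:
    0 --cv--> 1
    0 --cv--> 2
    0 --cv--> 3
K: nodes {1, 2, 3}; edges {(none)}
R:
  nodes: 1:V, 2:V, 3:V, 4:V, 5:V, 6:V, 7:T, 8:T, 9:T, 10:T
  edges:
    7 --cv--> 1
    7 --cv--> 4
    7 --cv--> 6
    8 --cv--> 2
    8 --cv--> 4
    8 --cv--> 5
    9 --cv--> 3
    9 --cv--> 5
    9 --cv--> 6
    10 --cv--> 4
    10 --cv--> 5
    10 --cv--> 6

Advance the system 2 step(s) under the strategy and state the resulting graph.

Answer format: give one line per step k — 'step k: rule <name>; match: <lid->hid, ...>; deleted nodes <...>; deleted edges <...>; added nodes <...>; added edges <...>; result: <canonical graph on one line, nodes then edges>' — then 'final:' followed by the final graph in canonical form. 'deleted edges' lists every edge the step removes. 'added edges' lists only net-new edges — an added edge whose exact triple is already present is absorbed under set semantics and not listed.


step 1: rule r1; match: 0->8, 1->1, 2->2, 3->6; deleted nodes 8; deleted edges (8,1,cv); (8,2,cv); (8,6,cv); added nodes 13, 14, 15, 16, 17, 18, 19; added edges (16,1,cv); (16,13,cv); (16,15,cv); (17,2,cv); (17,13,cv); (17,14,cv); (18,6,cv); (18,14,cv); (18,15,cv); (19,13,cv); (19,14,cv); (19,15,cv); result: nodes: 1:V, 2:V, 5:V, 6:V, 11:T, 12:T, 13:V, 14:V, 15:V, 16:T, 17:T, 18:T, 19:T edges: (11,1,cv); (11,5,cv); (11,5,cvk); (11,6,cv); (12,2,cv); (12,5,cv); (12,6,cv); (16,1,cv); (16,13,cv); (16,15,cv); (17,2,cv); (17,13,cv); (17,14,cv); (18,6,cv); (18,14,cv); (18,15,cv); (19,13,cv); (19,14,cv); (19,15,cv)
step 2: rule r1; match: 0->12, 1->2, 2->5, 3->6; deleted nodes 12; deleted edges (12,2,cv); (12,5,cv); (12,6,cv); added nodes 20, 21, 22, 23, 24, 25, 26; added edges (23,2,cv); (23,20,cv); (23,22,cv); (24,5,cv); (24,20,cv); (24,21,cv); (25,6,cv); (25,21,cv); (25,22,cv); (26,20,cv); (26,21,cv); (26,22,cv); result: nodes: 1:V, 2:V, 5:V, 6:V, 11:T, 13:V, 14:V, 15:V, 16:T, 17:T, 18:T, 19:T, 20:V, 21:V, 22:V, 23:T, 24:T, 25:T, 26:T edges: (11,1,cv); (11,5,cv); (11,5,cvk); (11,6,cv); (16,1,cv); (16,13,cv); (16,15,cv); (17,2,cv); (17,13,cv); (17,14,cv); (18,6,cv); (18,14,cv); (18,15,cv); (19,13,cv); (19,14,cv); (19,15,cv); (23,2,cv); (23,20,cv); (23,22,cv); (24,5,cv); (24,20,cv); (24,21,cv); (25,6,cv); (25,21,cv); (25,22,cv); (26,20,cv); (26,21,cv); (26,22,cv)
final:
nodes: 1:V, 2:V, 5:V, 6:V, 11:T, 13:V, 14:V, 15:V, 16:T, 17:T, 18:T, 19:T, 20:V, 21:V, 22:V, 23:T, 24:T, 25:T, 26:T
edges: (11,1,cv); (11,5,cv); (11,5,cvk); (11,6,cv); (16,1,cv); (16,13,cv); (16,15,cv); (17,2,cv); (17,13,cv); (17,14,cv); (18,6,cv); (18,14,cv); (18,15,cv); (19,13,cv); (19,14,cv); (19,15,cv); (23,2,cv); (23,20,cv); (23,22,cv); (24,5,cv); (24,20,cv); (24,21,cv); (25,6,cv); (25,21,cv); (25,22,cv); (26,20,cv); (26,21,cv); (26,22,cv)


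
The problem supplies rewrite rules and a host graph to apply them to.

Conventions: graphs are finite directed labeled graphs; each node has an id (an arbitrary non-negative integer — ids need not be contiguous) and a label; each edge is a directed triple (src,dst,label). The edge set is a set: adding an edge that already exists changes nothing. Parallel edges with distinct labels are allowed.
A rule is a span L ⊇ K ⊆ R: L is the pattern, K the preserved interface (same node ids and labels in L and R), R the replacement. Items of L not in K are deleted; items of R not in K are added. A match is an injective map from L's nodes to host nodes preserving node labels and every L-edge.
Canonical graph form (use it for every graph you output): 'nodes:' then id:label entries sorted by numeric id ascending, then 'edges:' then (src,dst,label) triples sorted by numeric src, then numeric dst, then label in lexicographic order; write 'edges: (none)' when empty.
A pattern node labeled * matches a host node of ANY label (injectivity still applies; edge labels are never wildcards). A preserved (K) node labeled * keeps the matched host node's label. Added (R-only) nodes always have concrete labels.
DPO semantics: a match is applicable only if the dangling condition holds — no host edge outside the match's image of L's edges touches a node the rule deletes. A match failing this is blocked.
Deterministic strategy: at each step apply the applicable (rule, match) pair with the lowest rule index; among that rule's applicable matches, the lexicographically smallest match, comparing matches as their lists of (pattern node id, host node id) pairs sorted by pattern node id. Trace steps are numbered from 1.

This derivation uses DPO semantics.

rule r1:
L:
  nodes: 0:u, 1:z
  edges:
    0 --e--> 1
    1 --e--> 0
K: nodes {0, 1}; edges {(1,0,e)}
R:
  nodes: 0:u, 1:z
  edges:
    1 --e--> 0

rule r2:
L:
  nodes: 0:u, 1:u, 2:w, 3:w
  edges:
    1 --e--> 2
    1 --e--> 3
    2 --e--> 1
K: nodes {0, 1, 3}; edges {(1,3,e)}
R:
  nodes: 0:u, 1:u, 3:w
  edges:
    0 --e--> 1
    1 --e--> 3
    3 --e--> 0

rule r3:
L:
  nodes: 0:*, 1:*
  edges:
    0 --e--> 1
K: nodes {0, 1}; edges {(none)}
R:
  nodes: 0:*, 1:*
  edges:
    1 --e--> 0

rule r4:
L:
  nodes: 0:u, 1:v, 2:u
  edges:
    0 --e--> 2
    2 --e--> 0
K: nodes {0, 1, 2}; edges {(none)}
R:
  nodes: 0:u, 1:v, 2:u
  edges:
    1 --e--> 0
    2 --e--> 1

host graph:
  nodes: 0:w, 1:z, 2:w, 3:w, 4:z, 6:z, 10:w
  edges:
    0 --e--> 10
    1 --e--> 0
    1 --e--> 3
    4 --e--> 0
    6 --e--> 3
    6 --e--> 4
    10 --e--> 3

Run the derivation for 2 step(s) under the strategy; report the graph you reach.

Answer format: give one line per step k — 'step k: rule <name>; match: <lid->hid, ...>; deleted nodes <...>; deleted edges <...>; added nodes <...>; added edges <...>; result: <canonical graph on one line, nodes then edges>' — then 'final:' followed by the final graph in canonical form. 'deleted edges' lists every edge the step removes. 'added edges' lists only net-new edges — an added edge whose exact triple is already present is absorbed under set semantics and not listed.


step 1: rule r3; match: 0->0, 1->10; deleted nodes (none); deleted edges (0,10,e); added nodes (none); added edges (10,0,e); result: nodes: 0:w, 1:z, 2:w, 3:w, 4:z, 6:z, 10:w edges: (1,0,e); (1,3,e); (4,0,e); (6,3,e); (6,4,e); (10,0,e); (10,3,e)
step 2: rule r3; match: 0->1, 1->0; deleted nodes (none); deleted edges (1,0,e); added nodes (none); added edges (0,1,e); result: nodes: 0:w, 1:z, 2:w, 3:w, 4:z, 6:z, 10:w edges: (0,1,e); (1,3,e); (4,0,e); (6,3,e); (6,4,e); (10,0,e); (10,3,e)
final:
nodes: 0:w, 1:z, 2:w, 3:w, 4:z, 6:z, 10:w
edges: (0,1,e); (1,3,e); (4,0,e); (6,3,e); (6,4,e); (10,0,e); (10,3,e)


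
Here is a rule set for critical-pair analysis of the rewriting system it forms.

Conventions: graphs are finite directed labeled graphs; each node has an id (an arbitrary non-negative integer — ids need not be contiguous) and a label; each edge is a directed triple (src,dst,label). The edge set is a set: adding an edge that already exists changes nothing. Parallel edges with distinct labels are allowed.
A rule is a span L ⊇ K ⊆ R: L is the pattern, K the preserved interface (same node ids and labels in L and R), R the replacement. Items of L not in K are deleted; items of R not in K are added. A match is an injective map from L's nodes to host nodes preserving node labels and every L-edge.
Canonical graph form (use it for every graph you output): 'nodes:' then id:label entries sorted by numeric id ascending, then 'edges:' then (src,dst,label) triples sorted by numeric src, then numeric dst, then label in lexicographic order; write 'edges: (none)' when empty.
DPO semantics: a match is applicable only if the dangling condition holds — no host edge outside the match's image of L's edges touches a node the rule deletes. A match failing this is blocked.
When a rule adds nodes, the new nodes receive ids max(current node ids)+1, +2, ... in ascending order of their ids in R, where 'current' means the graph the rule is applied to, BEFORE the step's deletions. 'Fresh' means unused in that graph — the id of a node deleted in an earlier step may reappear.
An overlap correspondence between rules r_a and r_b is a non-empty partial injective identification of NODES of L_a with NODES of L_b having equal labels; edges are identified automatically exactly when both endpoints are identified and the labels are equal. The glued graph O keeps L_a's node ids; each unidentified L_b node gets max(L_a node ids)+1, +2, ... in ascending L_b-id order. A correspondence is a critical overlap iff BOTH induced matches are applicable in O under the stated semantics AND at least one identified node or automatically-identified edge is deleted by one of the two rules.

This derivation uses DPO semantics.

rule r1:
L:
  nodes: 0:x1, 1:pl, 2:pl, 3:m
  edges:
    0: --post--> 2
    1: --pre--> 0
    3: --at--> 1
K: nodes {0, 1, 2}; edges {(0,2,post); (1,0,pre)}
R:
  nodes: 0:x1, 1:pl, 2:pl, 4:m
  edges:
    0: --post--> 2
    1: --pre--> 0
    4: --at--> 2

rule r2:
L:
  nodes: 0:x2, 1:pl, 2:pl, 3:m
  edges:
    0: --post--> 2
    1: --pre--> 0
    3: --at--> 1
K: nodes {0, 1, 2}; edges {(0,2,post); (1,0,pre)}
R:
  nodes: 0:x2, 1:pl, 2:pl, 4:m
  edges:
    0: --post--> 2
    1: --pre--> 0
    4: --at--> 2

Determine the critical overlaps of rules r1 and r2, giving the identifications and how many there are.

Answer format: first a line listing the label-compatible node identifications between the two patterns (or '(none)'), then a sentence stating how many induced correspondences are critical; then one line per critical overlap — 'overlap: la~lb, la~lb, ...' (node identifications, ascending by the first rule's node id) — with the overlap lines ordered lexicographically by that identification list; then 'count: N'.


label-compatible node identifications between L(r1) and L(r2): 1~1, 1~2, 2~1, 2~2, 3~3
2 of the induced correspondences are critical overlaps of r1 and r2.
overlap: 1~1, 2~2, 3~3
overlap: 1~1, 3~3
count: 2


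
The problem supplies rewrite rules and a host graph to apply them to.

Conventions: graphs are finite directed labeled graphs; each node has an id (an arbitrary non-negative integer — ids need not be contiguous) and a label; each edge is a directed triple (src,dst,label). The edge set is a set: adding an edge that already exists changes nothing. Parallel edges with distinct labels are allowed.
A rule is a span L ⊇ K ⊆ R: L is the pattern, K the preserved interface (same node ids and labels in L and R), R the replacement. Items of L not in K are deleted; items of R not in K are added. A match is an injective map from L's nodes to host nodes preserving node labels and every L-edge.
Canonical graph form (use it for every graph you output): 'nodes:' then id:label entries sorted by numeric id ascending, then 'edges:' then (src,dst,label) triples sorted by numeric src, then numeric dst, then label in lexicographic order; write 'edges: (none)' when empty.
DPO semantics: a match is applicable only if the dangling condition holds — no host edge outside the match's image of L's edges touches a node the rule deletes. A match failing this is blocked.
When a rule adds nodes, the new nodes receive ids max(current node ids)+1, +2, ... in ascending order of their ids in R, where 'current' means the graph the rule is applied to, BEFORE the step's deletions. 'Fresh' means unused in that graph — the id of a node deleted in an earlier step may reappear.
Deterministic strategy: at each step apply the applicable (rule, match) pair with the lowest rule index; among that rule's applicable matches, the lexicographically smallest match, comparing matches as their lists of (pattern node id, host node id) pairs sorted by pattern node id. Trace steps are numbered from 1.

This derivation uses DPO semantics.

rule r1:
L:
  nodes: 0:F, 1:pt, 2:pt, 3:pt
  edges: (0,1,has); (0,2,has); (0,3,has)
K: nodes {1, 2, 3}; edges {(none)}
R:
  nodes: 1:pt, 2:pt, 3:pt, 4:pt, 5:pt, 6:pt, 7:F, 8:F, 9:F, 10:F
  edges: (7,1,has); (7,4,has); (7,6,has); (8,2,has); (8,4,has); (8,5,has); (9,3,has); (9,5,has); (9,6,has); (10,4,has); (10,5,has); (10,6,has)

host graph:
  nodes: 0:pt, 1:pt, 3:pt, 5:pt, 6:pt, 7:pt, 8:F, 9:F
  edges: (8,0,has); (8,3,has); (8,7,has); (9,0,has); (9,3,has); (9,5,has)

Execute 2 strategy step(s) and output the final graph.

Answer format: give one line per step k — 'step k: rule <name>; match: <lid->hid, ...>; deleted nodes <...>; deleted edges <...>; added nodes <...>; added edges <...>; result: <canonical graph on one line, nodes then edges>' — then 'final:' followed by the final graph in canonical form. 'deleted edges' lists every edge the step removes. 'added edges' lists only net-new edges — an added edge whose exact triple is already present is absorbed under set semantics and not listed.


step 1: rule r1; match: 0->8, 1->0, 2->3, 3->7; deleted nodes 8; deleted edges (8,0,has); (8,3,has); (8,7,has); added nodes 10, 11, 12, 13, 14, 15, 16; added edges (13,0,has); (13,10,has); (13,12,has); (14,3,has); (14,10,has); (14,11,has); (15,7,has); (15,11,has); (15,12,has); (16,10,has); (16,11,has); (16,12,has); result: nodes: 0:pt, 1:pt, 3:pt, 5:pt, 6:pt, 7:pt, 9:F, 10:pt, 11:pt, 12:pt, 13:F, 14:F, 15:F, 16:F edges: (9,0,has); (9,3,has); (9,5,has); (13,0,has); (13,10,has); (13,12,has); (14,3,has); (14,10,has); (14,11,has); (15,7,has); (15,11,has); (15,12,has); (16,10,has); (16,11,has); (16,12,has)
step 2: rule r1; match: 0->9, 1->0, 2->3, 3->5; deleted nodes 9; deleted edges (9,0,has); (9,3,has); (9,5,has); added nodes 17, 18, 19, 20, 21, 22, 23; added edges (20,0,has); (20,17,has); (20,19,has); (21,3,has); (21,17,has); (21,18,has); (22,5,has); (22,18,has); (22,19,has); (23,17,has); (23,18,has); (23,19,has); result: nodes: 0:pt, 1:pt, 3:pt, 5:pt, 6:pt, 7:pt, 10:pt, 11:pt, 12:pt, 13:F, 14:F, 15:F, 16:F, 17:pt, 18:pt, 19:pt, 20:F, 21:F, 22:F, 23:F edges: (13,0,has); (13,10,has); (13,12,has); (14,3,has); (14,10,has); (14,11,has); (15,7,has); (15,11,has); (15,12,has); (16,10,has); (16,11,has); (16,12,has); (20,0,has); (20,17,has); (20,19,has); (21,3,has); (21,17,has); (21,18,has); (22,5,has); (22,18,has); (22,19,has); (23,17,has); (23,18,has); (23,19,has)
final:
nodes: 0:pt, 1:pt, 3:pt, 5:pt, 6:pt, 7:pt, 10:pt, 11:pt, 12:pt, 13:F, 14:F, 15:F, 16:F, 17:pt, 18:pt, 19:pt, 20:F, 21:F, 22:F, 23:F
edges: (13,0,has); (13,10,has); (13,12,has); (14,3,has); (14,10,has); (14,11,has); (15,7,has); (15,11,has); (15,12,has); (16,10,has); (16,11,has); (16,12,has); (20,0,has); (20,17,has); (20,19,has); (21,3,has); (21,17,has); (21,18,has); (22,5,has); (22,18,has); (22,19,has); (23,17,has); (23,18,has); (23,19,has)


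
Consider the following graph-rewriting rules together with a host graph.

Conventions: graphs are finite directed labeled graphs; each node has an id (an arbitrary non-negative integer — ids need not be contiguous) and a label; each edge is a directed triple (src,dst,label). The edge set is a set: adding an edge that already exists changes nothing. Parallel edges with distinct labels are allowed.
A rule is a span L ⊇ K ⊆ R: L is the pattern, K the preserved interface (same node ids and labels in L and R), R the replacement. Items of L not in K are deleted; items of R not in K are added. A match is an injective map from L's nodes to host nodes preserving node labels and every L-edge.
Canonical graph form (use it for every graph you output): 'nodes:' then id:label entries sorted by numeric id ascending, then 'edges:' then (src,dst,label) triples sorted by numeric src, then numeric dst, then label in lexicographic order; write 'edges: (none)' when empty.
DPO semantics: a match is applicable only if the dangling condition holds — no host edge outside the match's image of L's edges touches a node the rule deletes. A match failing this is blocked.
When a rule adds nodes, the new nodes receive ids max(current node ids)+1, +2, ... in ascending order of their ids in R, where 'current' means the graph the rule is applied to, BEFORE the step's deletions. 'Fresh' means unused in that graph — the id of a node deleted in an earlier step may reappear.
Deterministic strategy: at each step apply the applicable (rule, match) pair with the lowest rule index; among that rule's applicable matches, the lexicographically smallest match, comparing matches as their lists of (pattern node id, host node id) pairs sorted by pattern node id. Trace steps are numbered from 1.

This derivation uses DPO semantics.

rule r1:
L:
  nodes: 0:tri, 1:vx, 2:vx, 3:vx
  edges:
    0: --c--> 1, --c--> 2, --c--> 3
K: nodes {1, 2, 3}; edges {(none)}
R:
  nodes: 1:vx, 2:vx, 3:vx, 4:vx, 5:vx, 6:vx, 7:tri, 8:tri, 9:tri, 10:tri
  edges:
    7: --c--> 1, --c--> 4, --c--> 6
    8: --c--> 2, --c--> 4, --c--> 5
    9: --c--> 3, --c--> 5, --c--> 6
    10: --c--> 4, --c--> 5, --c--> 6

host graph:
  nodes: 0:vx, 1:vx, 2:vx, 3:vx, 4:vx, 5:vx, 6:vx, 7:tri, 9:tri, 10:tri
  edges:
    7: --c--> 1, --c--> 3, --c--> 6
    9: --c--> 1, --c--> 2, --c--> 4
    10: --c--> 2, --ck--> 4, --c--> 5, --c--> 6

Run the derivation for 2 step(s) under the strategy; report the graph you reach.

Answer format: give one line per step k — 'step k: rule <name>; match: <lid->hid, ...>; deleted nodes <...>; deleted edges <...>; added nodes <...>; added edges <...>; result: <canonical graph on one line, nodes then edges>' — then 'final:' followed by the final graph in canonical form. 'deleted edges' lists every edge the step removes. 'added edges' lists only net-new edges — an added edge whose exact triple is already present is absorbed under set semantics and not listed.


step 1: rule r1; match: 0->7, 1->1, 2->3, 3->6; deleted nodes 7; deleted edges (7,1,c); (7,3,c); (7,6,c); added nodes 11, 12, 13, 14, 15, 16, 17; added edges (14,1,c); (14,11,c); (14,13,c); (15,3,c); (15,11,c); (15,12,c); (16,6,c); (16,12,c); (16,13,c); (17,11,c); (17,12,c); (17,13,c); result: nodes: 0:vx, 1:vx, 2:vx, 3:vx, 4:vx, 5:vx, 6:vx, 9:tri, 10:tri, 11:vx, 12:vx, 13:vx, 14:tri, 15:tri, 16:tri, 17:tri edges: (9,1,c); (9,2,c); (9,4,c); (10,2,c); (10,4,ck); (10,5,c); (10,6,c); (14,1,c); (14,11,c); (14,13,c); (15,3,c); (15,11,c); (15,12,c); (16,6,c); (16,12,c); (16,13,c); (17,11,c); (17,12,c); (17,13,c)
step 2: rule r1; match: 0->9, 1->1, 2->2, 3->4; deleted nodes 9; deleted edges (9,1,c); (9,2,c); (9,4,c); added nodes 18, 19, 20, 21, 22, 23, 24; added edges (21,1,c); (21,18,c); (21,20,c); (22,2,c); (22,18,c); (22,19,c); (23,4,c); (23,19,c); (23,20,c); (24,18,c); (24,19,c); (24,20,c); result: nodes: 0:vx, 1:vx, 2:vx, 3:vx, 4:vx, 5:vx, 6:vx, 10:tri, 11:vx, 12:vx, 13:vx, 14:tri, 15:tri, 16:tri, 17:tri, 18:vx, 19:vx, 20:vx, 21:tri, 22:tri, 23:tri, 24:tri edges: (10,2,c); (10,4,ck); (10,5,c); (10,6,c); (14,1,c); (14,11,c); (14,13,c); (15,3,c); (15,11,c); (15,12,c); (16,6,c); (16,12,c); (16,13,c); (17,11,c); (17,12,c); (17,13,c); (21,1,c); (21,18,c); (21,20,c); (22,2,c); (22,18,c); (22,19,c); (23,4,c); (23,19,c); (23,20,c); (24,18,c); (24,19,c); (24,20,c)
final:
nodes: 0:vx, 1:vx, 2:vx, 3:vx, 4:vx, 5:vx, 6:vx, 10:tri, 11:vx, 12:vx, 13:vx, 14:tri, 15:tri, 16:tri, 17:tri, 18:vx, 19:vx, 20:vx, 21:tri, 22:tri, 23:tri, 24:tri
edges: (10,2,c); (10,4,ck); (10,5,c); (10,6,c); (14,1,c); (14,11,c); (14,13,c); (15,3,c); (15,11,c); (15,12,c); (16,6,c); (16,12,c); (16,13,c); (17,11,c); (17,12,c); (17,13,c); (21,1,c); (21,18,c); (21,20,c); (22,2,c); (22,18,c); (22,19,c); (23,4,c); (23,19,c); (23,20,c); (24,18,c); (24,19,c); (24,20,c)


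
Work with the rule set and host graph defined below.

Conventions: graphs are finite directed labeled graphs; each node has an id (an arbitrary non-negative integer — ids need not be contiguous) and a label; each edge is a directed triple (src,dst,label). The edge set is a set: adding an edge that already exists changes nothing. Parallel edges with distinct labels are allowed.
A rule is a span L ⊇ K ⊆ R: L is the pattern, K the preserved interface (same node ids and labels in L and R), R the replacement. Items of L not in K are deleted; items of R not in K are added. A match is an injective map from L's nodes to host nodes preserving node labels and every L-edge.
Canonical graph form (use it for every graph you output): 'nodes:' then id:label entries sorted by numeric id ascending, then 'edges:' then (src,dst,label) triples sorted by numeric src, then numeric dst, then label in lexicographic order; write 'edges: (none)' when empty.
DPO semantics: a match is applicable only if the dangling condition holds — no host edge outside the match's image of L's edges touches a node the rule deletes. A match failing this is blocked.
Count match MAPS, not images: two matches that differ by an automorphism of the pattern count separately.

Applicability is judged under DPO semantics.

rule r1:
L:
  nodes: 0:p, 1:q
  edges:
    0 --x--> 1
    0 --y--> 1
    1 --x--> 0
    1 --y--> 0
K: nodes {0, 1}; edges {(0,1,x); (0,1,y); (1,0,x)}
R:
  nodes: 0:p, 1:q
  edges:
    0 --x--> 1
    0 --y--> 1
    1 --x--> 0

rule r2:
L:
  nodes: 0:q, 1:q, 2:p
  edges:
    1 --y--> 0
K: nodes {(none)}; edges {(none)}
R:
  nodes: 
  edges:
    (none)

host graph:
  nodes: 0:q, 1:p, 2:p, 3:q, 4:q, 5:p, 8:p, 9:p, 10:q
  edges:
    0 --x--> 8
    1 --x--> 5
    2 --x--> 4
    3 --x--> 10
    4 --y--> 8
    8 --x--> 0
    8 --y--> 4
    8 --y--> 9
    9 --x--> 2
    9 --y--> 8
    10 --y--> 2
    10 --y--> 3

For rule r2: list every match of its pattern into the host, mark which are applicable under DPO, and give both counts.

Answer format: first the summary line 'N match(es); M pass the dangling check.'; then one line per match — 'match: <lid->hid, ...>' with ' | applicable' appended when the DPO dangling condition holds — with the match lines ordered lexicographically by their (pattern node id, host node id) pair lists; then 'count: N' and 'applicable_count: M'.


5 match(es); 0 pass the dangling check.
match: 0->3, 1->10, 2->1
match: 0->3, 1->10, 2->2
match: 0->3, 1->10, 2->5
match: 0->3, 1->10, 2->8
match: 0->3, 1->10, 2->9
count: 5
applicable_count: 0


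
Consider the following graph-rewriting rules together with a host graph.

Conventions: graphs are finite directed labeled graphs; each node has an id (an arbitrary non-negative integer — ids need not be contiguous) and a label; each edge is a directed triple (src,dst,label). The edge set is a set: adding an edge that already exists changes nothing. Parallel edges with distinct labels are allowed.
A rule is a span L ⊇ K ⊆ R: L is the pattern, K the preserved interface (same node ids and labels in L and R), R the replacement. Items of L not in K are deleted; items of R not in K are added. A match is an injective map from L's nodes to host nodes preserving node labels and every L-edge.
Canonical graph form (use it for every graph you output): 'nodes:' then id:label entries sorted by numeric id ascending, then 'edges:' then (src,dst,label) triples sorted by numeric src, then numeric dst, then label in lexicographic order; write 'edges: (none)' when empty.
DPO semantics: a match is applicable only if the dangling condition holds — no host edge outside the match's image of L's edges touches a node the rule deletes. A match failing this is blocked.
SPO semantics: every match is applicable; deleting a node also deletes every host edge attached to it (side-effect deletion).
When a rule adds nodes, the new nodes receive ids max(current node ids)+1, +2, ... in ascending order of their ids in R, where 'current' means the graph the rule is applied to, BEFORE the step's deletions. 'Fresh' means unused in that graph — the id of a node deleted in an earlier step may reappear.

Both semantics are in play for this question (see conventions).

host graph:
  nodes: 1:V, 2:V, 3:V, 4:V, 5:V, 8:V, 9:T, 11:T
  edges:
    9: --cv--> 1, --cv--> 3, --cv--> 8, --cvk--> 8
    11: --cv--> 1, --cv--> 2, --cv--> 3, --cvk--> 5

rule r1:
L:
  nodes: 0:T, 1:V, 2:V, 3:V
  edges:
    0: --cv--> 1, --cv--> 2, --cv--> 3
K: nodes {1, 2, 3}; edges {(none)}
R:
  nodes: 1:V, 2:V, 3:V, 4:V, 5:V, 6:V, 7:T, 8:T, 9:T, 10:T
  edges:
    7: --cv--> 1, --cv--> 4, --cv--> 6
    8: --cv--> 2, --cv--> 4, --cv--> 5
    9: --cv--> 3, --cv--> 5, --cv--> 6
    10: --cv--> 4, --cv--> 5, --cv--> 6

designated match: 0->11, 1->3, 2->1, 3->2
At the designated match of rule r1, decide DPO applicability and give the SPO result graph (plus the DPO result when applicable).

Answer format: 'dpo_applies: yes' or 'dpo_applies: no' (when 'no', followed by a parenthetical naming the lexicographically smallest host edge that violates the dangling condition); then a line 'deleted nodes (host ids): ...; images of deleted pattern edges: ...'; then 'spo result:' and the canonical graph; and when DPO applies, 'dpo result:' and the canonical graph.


dpo_applies: no
(the rule deletes node 11, which keeps host edge (11,5,cvk) outside the match image — the dangling condition fails, DPO blocks; SPO proceeds and side-deletes such edges)
deleted nodes (host ids): 11; images of deleted pattern edges: (11,1,cv); (11,2,cv); (11,3,cv)
spo result:
nodes: 1:V, 2:V, 3:V, 4:V, 5:V, 8:V, 9:T, 12:V, 13:V, 14:V, 15:T, 16:T, 17:T, 18:T
edges: (9,1,cv); (9,3,cv); (9,8,cv); (9,8,cvk); (15,3,cv); (15,12,cv); (15,14,cv); (16,1,cv); (16,12,cv); (16,13,cv); (17,2,cv); (17,13,cv); (17,14,cv); (18,12,cv); (18,13,cv); (18,14,cv)


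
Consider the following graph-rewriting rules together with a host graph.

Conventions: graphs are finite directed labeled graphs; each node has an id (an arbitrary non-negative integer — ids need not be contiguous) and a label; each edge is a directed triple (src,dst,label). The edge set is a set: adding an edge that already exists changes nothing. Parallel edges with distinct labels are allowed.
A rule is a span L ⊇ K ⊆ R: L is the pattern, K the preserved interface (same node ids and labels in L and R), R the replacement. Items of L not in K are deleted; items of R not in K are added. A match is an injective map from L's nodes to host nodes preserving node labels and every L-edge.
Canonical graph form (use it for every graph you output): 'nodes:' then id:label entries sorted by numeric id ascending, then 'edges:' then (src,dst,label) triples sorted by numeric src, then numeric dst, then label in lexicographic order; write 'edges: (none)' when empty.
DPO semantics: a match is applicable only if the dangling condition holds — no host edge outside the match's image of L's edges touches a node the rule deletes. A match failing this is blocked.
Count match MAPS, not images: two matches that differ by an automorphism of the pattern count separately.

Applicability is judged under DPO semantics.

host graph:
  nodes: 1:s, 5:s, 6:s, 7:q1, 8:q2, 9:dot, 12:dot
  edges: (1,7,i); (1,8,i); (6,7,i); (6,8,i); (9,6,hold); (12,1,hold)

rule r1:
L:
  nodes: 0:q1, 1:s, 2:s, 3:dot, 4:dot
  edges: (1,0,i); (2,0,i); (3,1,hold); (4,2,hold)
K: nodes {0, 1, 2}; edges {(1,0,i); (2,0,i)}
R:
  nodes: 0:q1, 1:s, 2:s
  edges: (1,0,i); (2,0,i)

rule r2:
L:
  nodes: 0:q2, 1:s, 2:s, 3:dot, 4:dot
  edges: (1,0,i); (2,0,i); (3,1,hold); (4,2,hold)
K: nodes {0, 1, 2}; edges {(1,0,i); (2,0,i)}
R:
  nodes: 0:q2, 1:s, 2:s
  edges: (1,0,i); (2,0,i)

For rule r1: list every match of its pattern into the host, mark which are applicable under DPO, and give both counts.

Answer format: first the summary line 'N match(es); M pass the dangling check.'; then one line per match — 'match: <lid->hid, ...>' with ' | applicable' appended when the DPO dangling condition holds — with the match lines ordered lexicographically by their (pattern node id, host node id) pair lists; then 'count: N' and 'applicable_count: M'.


2 match(es); 2 pass the dangling check.
match: 0->7, 1->1, 2->6, 3->12, 4->9 | applicable
match: 0->7, 1->6, 2->1, 3->9, 4->12 | applicable
count: 2
applicable_count: 2


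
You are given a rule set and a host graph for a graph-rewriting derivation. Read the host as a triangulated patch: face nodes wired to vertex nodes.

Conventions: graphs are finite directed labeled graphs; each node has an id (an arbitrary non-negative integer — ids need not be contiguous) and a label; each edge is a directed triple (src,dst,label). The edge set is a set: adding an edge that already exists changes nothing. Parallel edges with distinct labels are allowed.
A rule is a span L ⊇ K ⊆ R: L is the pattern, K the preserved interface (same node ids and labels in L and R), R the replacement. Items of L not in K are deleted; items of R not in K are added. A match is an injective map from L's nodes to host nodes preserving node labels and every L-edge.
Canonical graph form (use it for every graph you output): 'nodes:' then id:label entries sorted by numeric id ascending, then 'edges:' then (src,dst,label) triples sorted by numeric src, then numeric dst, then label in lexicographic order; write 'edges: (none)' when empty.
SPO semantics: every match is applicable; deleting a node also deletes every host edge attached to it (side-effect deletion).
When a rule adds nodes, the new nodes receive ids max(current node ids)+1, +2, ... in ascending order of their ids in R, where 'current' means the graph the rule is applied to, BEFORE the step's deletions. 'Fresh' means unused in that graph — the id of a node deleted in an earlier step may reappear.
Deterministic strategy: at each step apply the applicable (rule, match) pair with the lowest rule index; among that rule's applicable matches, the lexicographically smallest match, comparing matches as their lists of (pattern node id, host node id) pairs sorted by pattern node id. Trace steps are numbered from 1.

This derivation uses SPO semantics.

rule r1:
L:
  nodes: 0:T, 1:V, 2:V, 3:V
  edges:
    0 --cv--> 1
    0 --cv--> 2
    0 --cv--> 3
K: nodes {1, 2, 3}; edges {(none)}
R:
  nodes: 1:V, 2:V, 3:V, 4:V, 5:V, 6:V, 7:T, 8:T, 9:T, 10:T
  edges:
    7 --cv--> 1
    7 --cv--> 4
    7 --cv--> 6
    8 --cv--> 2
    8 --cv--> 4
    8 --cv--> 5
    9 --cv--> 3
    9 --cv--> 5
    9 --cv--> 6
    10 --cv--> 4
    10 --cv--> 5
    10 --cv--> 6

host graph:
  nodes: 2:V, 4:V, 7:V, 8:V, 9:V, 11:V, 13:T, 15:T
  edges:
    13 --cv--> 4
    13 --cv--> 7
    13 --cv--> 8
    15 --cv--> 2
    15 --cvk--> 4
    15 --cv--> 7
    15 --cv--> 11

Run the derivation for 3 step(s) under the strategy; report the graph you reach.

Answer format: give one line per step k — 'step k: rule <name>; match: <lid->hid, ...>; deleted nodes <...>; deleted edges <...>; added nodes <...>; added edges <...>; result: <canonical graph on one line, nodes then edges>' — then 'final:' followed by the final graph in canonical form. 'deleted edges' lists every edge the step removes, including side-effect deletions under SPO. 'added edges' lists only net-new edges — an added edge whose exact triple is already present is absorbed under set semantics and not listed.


step 1: rule r1; match: 0->13, 1->4, 2->7, 3->8; deleted nodes 13; deleted edges (13,4,cv); (13,7,cv); (13,8,cv); added nodes 16, 17, 18, 19, 20, 21, 22; added edges (19,4,cv); (19,16,cv); (19,18,cv); (20,7,cv); (20,16,cv); (20,17,cv); (21,8,cv); (21,17,cv); (21,18,cv); (22,16,cv); (22,17,cv); (22,18,cv); result: nodes: 2:V, 4:V, 7:V, 8:V, 9:V, 11:V, 15:T, 16:V, 17:V, 18:V, 19:T, 20:T, 21:T, 22:T edges: (15,2,cv); (15,4,cvk); (15,7,cv); (15,11,cv); (19,4,cv); (19,16,cv); (19,18,cv); (20,7,cv); (20,16,cv); (20,17,cv); (21,8,cv); (21,17,cv); (21,18,cv); (22,16,cv); (22,17,cv); (22,18,cv)
step 2: rule r1; match: 0->15, 1->2, 2->7, 3->11; deleted nodes 15; deleted edges (15,2,cv); (15,4,cvk); (15,7,cv); (15,11,cv); added nodes 23, 24, 25, 26, 27, 28, 29; added edges (26,2,cv); (26,23,cv); (26,25,cv); (27,7,cv); (27,23,cv); (27,24,cv); (28,11,cv); (28,24,cv); (28,25,cv); (29,23,cv); (29,24,cv); (29,25,cv); result: nodes: 2:V, 4:V, 7:V, 8:V, 9:V, 11:V, 16:V, 17:V, 18:V, 19:T, 20:T, 21:T, 22:T, 23:V, 24:V, 25:V, 26:T, 27:T, 28:T, 29:T edges: (19,4,cv); (19,16,cv); (19,18,cv); (20,7,cv); (20,16,cv); (20,17,cv); (21,8,cv); (21,17,cv); (21,18,cv); (22,16,cv); (22,17,cv); (22,18,cv); (26,2,cv); (26,23,cv); (26,25,cv); (27,7,cv); (27,23,cv); (27,24,cv); (28,11,cv); (28,24,cv); (28,25,cv); (29,23,cv); (29,24,cv); (29,25,cv)
step 3: rule r1; match: 0->19, 1->4, 2->16, 3->18; deleted nodes 19; deleted edges (19,4,cv); (19,16,cv); (19,18,cv); added nodes 30, 31, 32, 33, 34, 35, 36; added edges (33,4,cv); (33,30,cv); (33,32,cv); (34,16,cv); (34,30,cv); (34,31,cv); (35,18,cv); (35,31,cv); (35,32,cv); (36,30,cv); (36,31,cv); (36,32,cv); result: nodes: 2:V, 4:V, 7:V, 8:V, 9:V, 11:V, 16:V, 17:V, 18:V, 20:T, 21:T, 22:T, 23:V, 24:V, 25:V, 26:T, 27:T, 28:T, 29:T, 30:V, 31:V, 32:V, 33:T, 34:T, 35:T, 36:T edges: (20,7,cv); (20,16,cv); (20,17,cv); (21,8,cv); (21,17,cv); (21,18,cv); (22,16,cv); (22,17,cv); (22,18,cv); (26,2,cv); (26,23,cv); (26,25,cv); (27,7,cv); (27,23,cv); (27,24,cv); (28,11,cv); (28,24,cv); (28,25,cv); (29,23,cv); (29,24,cv); (29,25,cv); (33,4,cv); (33,30,cv); (33,32,cv); (34,16,cv); (34,30,cv); (34,31,cv); (35,18,cv); (35,31,cv); (35,32,cv); (36,30,cv); (36,31,cv); (36,32,cv)
final:
nodes: 2:V, 4:V, 7:V, 8:V, 9:V, 11:V, 16:V, 17:V, 18:V, 20:T, 21:T, 22:T, 23:V, 24:V, 25:V, 26:T, 27:T, 28:T, 29:T, 30:V, 31:V, 32:V, 33:T, 34:T, 35:T, 36:T
edges: (20,7,cv); (20,16,cv); (20,17,cv); (21,8,cv); (21,17,cv); (21,18,cv); (22,16,cv); (22,17,cv); (22,18,cv); (26,2,cv); (26,23,cv); (26,25,cv); (27,7,cv); (27,23,cv); (27,24,cv); (28,11,cv); (28,24,cv); (28,25,cv); (29,23,cv); (29,24,cv); (29,25,cv); (33,4,cv); (33,30,cv); (33,32,cv); (34,16,cv); (34,30,cv); (34,31,cv); (35,18,cv); (35,31,cv); (35,32,cv); (36,30,cv); (36,31,cv); (36,32,cv)


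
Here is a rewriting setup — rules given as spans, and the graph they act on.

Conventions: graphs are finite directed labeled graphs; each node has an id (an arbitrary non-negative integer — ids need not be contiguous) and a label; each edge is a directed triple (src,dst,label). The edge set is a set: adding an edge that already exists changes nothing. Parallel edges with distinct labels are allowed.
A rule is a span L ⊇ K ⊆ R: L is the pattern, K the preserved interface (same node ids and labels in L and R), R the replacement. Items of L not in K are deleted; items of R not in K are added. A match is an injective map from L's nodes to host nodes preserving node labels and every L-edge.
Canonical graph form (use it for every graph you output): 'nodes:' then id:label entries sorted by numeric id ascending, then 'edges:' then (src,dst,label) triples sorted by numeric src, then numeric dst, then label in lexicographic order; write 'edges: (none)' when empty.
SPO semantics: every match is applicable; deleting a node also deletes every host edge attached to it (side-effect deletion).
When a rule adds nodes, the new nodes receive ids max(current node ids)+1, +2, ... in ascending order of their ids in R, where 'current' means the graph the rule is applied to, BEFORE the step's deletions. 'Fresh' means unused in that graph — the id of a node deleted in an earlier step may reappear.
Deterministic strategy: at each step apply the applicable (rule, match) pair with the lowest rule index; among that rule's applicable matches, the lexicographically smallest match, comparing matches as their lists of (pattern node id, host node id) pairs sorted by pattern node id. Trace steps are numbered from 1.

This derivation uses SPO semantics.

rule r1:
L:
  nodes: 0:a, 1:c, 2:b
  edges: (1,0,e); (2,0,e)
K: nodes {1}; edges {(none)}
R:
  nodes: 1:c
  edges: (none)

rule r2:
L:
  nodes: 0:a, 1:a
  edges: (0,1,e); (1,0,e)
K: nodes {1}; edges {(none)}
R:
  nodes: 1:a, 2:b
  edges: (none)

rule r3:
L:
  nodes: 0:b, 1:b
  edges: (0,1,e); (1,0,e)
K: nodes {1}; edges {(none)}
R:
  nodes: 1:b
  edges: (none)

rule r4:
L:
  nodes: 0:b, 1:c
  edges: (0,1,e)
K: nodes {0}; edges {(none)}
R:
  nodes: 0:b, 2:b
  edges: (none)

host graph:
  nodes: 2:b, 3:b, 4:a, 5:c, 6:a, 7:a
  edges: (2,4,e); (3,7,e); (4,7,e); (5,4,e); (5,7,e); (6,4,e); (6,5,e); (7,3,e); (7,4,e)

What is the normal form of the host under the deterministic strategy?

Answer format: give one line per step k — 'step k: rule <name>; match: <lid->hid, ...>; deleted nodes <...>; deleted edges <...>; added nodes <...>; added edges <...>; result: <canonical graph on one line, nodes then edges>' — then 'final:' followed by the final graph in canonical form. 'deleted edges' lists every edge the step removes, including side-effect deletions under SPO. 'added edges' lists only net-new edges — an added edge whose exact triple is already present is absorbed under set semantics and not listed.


step 1: rule r1; match: 0->4, 1->5, 2->2; deleted nodes 2, 4; deleted edges (2,4,e); (4,7,e); (5,4,e); (6,4,e); (7,4,e); added nodes (none); added edges (none); result: nodes: 3:b, 5:c, 6:a, 7:a edges: (3,7,e); (5,7,e); (6,5,e); (7,3,e)
step 2: rule r1; match: 0->7, 1->5, 2->3; deleted nodes 3, 7; deleted edges (3,7,e); (5,7,e); (7,3,e); added nodes (none); added edges (none); result: nodes: 5:c, 6:a edges: (6,5,e)
final:
nodes: 5:c, 6:a
edges: (6,5,e)


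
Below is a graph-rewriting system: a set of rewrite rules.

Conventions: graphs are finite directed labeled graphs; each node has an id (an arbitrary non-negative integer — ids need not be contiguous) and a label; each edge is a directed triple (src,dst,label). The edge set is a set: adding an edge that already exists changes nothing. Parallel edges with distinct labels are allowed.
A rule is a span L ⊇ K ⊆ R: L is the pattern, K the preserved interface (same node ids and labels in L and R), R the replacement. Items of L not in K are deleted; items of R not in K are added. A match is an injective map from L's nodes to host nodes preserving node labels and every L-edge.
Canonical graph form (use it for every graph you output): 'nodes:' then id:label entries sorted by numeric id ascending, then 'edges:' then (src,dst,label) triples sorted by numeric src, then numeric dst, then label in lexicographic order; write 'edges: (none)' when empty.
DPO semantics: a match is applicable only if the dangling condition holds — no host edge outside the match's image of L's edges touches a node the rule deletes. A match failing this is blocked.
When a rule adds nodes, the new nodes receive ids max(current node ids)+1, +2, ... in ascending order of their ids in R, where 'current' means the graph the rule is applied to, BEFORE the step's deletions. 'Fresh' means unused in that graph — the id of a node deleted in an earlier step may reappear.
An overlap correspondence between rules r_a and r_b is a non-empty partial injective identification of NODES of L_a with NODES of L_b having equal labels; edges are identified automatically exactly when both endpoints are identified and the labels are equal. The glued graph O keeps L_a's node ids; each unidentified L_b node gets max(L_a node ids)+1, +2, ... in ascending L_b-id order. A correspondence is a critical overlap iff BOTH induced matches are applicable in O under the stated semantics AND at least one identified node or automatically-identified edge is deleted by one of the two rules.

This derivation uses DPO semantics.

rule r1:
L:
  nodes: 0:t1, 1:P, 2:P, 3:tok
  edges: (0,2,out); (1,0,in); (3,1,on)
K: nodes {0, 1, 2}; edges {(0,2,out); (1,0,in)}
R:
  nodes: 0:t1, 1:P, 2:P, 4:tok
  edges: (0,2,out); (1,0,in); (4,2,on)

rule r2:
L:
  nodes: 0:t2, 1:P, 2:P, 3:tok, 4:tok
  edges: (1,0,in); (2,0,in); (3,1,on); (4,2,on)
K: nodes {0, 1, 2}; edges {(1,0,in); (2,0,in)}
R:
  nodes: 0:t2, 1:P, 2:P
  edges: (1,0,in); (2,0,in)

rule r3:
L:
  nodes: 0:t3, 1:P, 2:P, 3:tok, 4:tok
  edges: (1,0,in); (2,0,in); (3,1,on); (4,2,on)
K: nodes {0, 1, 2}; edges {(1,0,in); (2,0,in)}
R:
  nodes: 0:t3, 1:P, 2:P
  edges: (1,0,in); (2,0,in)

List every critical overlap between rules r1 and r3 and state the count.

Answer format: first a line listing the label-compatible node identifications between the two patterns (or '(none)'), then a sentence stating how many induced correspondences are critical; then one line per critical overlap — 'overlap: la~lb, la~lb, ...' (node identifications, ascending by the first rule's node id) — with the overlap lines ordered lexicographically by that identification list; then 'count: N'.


label-compatible node identifications between L(r1) and L(r3): 1~1, 1~2, 2~1, 2~2, 3~3, 3~4
4 of the induced correspondences are critical overlaps of r1 and r3.
overlap: 1~1, 2~2, 3~3
overlap: 1~1, 3~3
overlap: 1~2, 2~1, 3~4
overlap: 1~2, 3~4
count: 4
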